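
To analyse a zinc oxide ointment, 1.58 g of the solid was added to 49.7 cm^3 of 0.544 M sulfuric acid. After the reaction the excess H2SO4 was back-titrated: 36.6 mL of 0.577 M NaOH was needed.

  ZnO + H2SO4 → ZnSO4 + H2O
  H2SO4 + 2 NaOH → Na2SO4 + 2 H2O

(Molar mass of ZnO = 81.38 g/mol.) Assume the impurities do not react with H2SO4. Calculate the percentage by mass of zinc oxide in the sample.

n(H2SO4) added = 0.0497 × 0.544 = 0.0270 mol
n(NaOH) used in back-titration = 0.0366 × 0.577 = 0.0211 mol
From the 1:2 ratio, n(H2SO4) left over = 1/2 × 0.0211 = 0.0106 mol
n(H2SO4) consumed by analyte = 0.0270 − 0.0106 = 0.0165 mol
n(ZnO) = 0.0165 mol (1:1 ratio)
mass of ZnO = 0.0165 × 81.38 = 1.34 g
% ZnO = 1.34 / 1.58 × 100 = 84.9 %

84.9 %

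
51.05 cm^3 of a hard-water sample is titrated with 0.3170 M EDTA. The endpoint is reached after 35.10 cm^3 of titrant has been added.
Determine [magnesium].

0.2180 M

Mg^2+ + EDTA^4- → [Mg(EDTA)]^2-
n(EDTA) = 0.03510 L × 0.3170 mol/L = 0.01113 mol
n(Mg2+) = 0.01113 mol (1:1 mole ratio)
[Mg2+] = 0.01113 mol / 0.05105 L = 0.2180 mol/L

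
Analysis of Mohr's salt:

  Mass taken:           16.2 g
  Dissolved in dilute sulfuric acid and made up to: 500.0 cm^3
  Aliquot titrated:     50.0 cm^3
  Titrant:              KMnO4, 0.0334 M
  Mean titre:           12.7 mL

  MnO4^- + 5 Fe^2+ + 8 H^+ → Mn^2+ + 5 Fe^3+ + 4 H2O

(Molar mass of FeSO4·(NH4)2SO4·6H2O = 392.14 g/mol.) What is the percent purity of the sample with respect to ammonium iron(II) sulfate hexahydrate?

n(KMnO4) per titration = 0.0127 × 0.0334 = 4.24 × 10^-4 mol
From the 5:1 ratio, n(FeSO4·(NH4)2SO4·6H2O) in each aliquot = 5/1 × 4.24 × 10^-4 = 2.12 × 10^-3 mol
n(FeSO4·(NH4)2SO4·6H2O) in the whole flask = 2.12 × 10^-3 × 500.0/50.0 = 0.0212 mol
mass of FeSO4·(NH4)2SO4·6H2O = 0.0212 × 392.14 = 8.32 g
% FeSO4·(NH4)2SO4·6H2O = 8.32 / 16.2 × 100 = 51.3 %

51.3 %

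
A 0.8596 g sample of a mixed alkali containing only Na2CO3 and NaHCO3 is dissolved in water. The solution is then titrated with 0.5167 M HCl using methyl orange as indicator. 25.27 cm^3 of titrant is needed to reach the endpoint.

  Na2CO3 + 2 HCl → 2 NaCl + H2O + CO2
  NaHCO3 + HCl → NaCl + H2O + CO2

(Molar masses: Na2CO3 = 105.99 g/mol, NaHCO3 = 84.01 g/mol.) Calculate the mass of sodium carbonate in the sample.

n(HCl) = 0.02527 × 0.5167 = 0.01306 mol
Let x = n(Na2CO3), y = n(NaHCO3).
Titrant: 2x + 1y = 0.01306;  mass: 105.99x + 84.01y = 0.8596
Solving, x = 3.826 × 10^-3 mol, y = 5.405 × 10^-3 mol
mass of Na2CO3 = 3.826 × 10^-3 × 105.99 = 0.4055 g

0.4055 g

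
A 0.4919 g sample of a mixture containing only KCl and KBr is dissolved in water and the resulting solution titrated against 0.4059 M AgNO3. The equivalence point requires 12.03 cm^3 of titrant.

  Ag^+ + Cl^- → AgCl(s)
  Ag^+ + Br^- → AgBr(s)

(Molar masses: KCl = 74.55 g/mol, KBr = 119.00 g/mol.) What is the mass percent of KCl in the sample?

n(AgNO3) = 0.01203 × 0.4059 = 4.883 × 10^-3 mol
Let x = n(KCl), y = n(KBr).
Titrant: 1x + 1y = 4.883 × 10^-3;  mass: 74.55x + 119.00y = 0.4919
Solving, x = 2.006 × 10^-3 mol, y = 2.877 × 10^-3 mol
mass of KCl = 2.006 × 10^-3 × 74.55 = 0.1496 g
% KCl = 0.1496 / 0.4919 × 100 = 30.40 %

30.40 %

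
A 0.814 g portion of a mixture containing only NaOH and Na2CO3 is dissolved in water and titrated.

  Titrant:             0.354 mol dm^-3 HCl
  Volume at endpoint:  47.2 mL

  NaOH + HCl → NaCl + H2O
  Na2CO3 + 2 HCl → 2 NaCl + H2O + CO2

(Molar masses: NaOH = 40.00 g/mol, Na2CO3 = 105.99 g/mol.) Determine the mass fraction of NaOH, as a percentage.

27.0 %

n(HCl) = 0.0472 × 0.354 = 0.0167 mol
Let x = n(NaOH), y = n(Na2CO3).
Titrant: 1x + 2y = 0.0167;  mass: 40.00x + 105.99y = 0.814
Solving, x = 5.50 × 10^-3 mol, y = 5.60 × 10^-3 mol
mass of NaOH = 5.50 × 10^-3 × 40.00 = 0.220 g
% NaOH = 0.220 / 0.814 × 100 = 27.0 %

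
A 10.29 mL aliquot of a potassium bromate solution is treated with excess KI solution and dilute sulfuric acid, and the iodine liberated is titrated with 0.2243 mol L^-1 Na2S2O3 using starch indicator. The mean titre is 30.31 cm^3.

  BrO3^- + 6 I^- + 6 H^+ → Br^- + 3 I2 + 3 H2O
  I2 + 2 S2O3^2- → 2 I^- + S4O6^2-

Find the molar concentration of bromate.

0.1101 mol/L

n(S2O3^2-) = 0.03031 × 0.2243 = 6.799 × 10^-3 mol
n(I2) = n(S2O3^2-)/2 = 3.399 × 10^-3 mol
From the 1:3 ratio, n(BrO3^-) in the aliquot = 1/3 × 3.399 × 10^-3 = 1.133 × 10^-3 mol
[BrO3^-] = 1.133 × 10^-3 / 0.01029 = 0.1101 mol/L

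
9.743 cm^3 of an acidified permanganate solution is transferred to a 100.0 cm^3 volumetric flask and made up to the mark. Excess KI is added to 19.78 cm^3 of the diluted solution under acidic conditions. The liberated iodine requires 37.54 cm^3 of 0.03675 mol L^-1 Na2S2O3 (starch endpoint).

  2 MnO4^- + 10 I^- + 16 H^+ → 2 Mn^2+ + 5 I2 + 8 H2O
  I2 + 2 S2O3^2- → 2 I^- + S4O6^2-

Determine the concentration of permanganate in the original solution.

n(S2O3^2-) = 0.03754 × 0.03675 = 1.380 × 10^-3 mol
n(I2) = n(S2O3^2-)/2 = 6.898 × 10^-4 mol
From the 2:5 ratio, n(MnO4^-) in the aliquot = 2/5 × 6.898 × 10^-4 = 2.759 × 10^-4 mol
[MnO4^-]_dilute = 2.759 × 10^-4 / 0.01978 = 0.01395 mol/L
[MnO4^-]_original = 0.01395 × 100.0/9.743 = 0.1432 mol/L

0.1432 mol/L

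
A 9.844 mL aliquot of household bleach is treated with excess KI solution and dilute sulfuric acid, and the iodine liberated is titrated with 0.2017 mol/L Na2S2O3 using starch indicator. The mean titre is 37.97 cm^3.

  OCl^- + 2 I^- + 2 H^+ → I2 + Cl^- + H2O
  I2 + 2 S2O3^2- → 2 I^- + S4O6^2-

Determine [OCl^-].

0.3890 mol/L

n(S2O3^2-) = 0.03797 × 0.2017 = 7.659 × 10^-3 mol
n(I2) = n(S2O3^2-)/2 = 3.829 × 10^-3 mol
n(OCl^-) in the aliquot = 3.829 × 10^-3 mol (1:1 ratio)
[OCl^-] = 3.829 × 10^-3 / 0.009844 = 0.3890 mol/L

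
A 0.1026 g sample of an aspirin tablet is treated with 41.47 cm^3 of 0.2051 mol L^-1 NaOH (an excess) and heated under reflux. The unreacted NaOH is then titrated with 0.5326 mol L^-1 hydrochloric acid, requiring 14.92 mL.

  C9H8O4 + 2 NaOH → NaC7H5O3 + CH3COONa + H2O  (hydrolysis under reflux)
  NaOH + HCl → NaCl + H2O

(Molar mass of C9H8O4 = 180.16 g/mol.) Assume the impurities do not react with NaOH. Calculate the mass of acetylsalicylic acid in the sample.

n(NaOH) added = 0.04147 × 0.2051 = 8.505 × 10^-3 mol
n(HCl) used in back-titration = 0.01492 × 0.5326 = 7.946 × 10^-3 mol
n(NaOH) left over = 7.946 × 10^-3 mol (1:1 ratio)
n(NaOH) consumed by analyte = 8.505 × 10^-3 − 7.946 × 10^-3 = 5.591 × 10^-4 mol
From the 1:2 ratio, n(C9H8O4) = 1/2 × 5.591 × 10^-4 = 2.796 × 10^-4 mol
mass of C9H8O4 = 2.796 × 10^-4 × 180.16 = 0.05036 g

0.05036 g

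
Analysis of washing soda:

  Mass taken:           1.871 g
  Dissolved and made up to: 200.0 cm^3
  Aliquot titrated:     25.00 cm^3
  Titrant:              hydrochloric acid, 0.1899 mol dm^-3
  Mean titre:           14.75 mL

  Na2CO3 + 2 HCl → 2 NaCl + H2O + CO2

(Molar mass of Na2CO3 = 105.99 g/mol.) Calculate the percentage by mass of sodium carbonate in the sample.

63.47 %

n(HCl) per titration = 0.01475 × 0.1899 = 2.801 × 10^-3 mol
From the 1:2 ratio, n(Na2CO3) in each aliquot = 1/2 × 2.801 × 10^-3 = 1.401 × 10^-3 mol
n(Na2CO3) in the whole flask = 1.401 × 10^-3 × 200.0/25.00 = 0.01120 mol
mass of Na2CO3 = 0.01120 × 105.99 = 1.188 g
% Na2CO3 = 1.188 / 1.871 × 100 = 63.47 %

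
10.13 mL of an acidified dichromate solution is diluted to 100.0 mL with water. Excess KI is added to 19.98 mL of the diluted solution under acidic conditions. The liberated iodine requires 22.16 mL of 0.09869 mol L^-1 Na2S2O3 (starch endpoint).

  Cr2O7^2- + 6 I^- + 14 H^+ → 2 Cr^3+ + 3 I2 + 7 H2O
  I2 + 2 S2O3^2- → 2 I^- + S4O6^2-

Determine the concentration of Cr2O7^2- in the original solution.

n(S2O3^2-) = 0.02216 × 0.09869 = 2.187 × 10^-3 mol
n(I2) = n(S2O3^2-)/2 = 1.093 × 10^-3 mol
From the 1:3 ratio, n(Cr2O7^2-) in the aliquot = 1/3 × 1.093 × 10^-3 = 3.645 × 10^-4 mol
[Cr2O7^2-]_dilute = 3.645 × 10^-4 / 0.01998 = 0.01824 mol/L
[Cr2O7^2-]_original = 0.01824 × 100.0/10.13 = 0.1801 mol/L

0.1801 mol/L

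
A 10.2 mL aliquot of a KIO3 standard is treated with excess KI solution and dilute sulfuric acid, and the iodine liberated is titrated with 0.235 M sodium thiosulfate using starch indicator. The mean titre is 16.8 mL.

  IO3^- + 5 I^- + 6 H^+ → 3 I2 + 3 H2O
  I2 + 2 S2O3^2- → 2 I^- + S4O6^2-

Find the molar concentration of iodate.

n(S2O3^2-) = 0.0168 × 0.235 = 3.95 × 10^-3 mol
n(I2) = n(S2O3^2-)/2 = 1.97 × 10^-3 mol
From the 1:3 ratio, n(IO3^-) in the aliquot = 1/3 × 1.97 × 10^-3 = 6.58 × 10^-4 mol
[IO3^-] = 6.58 × 10^-4 / 0.0102 = 0.0645 mol/L

0.0645 M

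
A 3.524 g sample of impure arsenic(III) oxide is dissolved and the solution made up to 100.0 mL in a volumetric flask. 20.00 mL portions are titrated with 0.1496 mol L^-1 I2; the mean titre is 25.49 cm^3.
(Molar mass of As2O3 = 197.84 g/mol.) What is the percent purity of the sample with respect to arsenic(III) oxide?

As2O3 + 2 I2 + 2 H2O → As2O5 + 4 HI
n(I2) per titration = 0.02549 × 0.1496 = 3.813 × 10^-3 mol
From the 1:2 ratio, n(As2O3) in each aliquot = 1/2 × 3.813 × 10^-3 = 1.907 × 10^-3 mol
n(As2O3) in the whole flask = 1.907 × 10^-3 × 100.0/20.00 = 9.533 × 10^-3 mol
mass of As2O3 = 9.533 × 10^-3 × 197.84 = 1.886 g
% As2O3 = 1.886 / 3.524 × 100 = 53.52 %

53.52 %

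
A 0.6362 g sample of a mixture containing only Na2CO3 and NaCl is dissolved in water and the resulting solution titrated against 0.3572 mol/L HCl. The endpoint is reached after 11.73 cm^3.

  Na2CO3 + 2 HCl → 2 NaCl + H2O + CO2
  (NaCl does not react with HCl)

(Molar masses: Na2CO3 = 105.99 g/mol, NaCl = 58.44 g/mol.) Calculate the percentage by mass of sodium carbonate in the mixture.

34.90 %

n(HCl) = 0.01173 × 0.3572 = 4.190 × 10^-3 mol
Let x = n(Na2CO3), y = n(NaCl).
Titrant: 2x = 4.190 × 10^-3;  mass: 105.99x + 58.44y = 0.6362
Solving, x = 2.095 × 10^-3 mol, y = 7.087 × 10^-3 mol
mass of Na2CO3 = 2.095 × 10^-3 × 105.99 = 0.2220 g
% Na2CO3 = 0.2220 / 0.6362 × 100 = 34.90 %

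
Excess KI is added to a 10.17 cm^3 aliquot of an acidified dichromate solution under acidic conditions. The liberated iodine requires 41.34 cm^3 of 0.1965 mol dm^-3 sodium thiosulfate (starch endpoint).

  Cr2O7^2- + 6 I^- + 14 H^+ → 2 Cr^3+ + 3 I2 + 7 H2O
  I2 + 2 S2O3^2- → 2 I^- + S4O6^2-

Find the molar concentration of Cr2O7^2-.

n(S2O3^2-) = 0.04134 × 0.1965 = 8.123 × 10^-3 mol
n(I2) = n(S2O3^2-)/2 = 4.062 × 10^-3 mol
From the 1:3 ratio, n(Cr2O7^2-) in the aliquot = 1/3 × 4.062 × 10^-3 = 1.354 × 10^-3 mol
[Cr2O7^2-] = 1.354 × 10^-3 / 0.01017 = 0.1331 mol/L

0.1331 mol/L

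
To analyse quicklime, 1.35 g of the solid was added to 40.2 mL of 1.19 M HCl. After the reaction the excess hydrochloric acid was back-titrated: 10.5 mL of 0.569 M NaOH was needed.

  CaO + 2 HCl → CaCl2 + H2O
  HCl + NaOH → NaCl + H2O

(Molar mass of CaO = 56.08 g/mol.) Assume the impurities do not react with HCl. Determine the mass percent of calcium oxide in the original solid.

n(HCl) added = 0.0402 × 1.19 = 0.0478 mol
n(NaOH) used in back-titration = 0.0105 × 0.569 = 5.97 × 10^-3 mol
n(HCl) left over = 5.97 × 10^-3 mol (1:1 ratio)
n(HCl) consumed by analyte = 0.0478 − 5.97 × 10^-3 = 0.0419 mol
From the 1:2 ratio, n(CaO) = 1/2 × 0.0419 = 0.0209 mol
mass of CaO = 0.0209 × 56.08 = 1.17 g
% CaO = 1.17 / 1.35 × 100 = 87.0 %

87.0 %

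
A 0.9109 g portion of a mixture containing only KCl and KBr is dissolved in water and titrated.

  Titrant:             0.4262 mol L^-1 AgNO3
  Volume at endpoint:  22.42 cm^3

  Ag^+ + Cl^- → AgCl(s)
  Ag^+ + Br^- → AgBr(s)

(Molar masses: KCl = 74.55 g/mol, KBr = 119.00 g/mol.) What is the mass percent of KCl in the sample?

41.65 %

n(AgNO3) = 0.02242 × 0.4262 = 9.555 × 10^-3 mol
Let x = n(KCl), y = n(KBr).
Titrant: 1x + 1y = 9.555 × 10^-3;  mass: 74.55x + 119.00y = 0.9109
Solving, x = 5.089 × 10^-3 mol, y = 4.467 × 10^-3 mol
mass of KCl = 5.089 × 10^-3 × 74.55 = 0.3794 g
% KCl = 0.3794 / 0.9109 × 100 = 41.65 %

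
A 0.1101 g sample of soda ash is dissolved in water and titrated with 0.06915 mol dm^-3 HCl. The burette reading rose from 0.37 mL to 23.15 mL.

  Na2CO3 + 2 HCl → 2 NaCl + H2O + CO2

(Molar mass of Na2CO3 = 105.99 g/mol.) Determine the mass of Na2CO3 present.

n(HCl) = 0.02278 L × 0.06915 mol/L = 1.575 × 10^-3 mol
From the 1:2 ratio, n(Na2CO3) = 1/2 × 1.575 × 10^-3 = 7.876 × 10^-4 mol
mass of Na2CO3 = 7.876 × 10^-4 × 105.99 g/mol = 0.08348 g

0.08348 g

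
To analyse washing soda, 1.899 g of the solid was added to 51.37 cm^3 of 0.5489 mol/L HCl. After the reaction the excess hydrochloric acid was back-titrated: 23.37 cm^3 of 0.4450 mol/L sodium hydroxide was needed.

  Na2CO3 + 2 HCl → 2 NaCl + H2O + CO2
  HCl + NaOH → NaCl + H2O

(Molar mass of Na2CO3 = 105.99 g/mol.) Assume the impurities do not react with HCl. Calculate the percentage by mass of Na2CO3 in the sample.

49.67 %

n(HCl) added = 0.05137 × 0.5489 = 0.02820 mol
n(NaOH) used in back-titration = 0.02337 × 0.4450 = 0.01040 mol
n(HCl) left over = 0.01040 mol (1:1 ratio)
n(HCl) consumed by analyte = 0.02820 − 0.01040 = 0.01780 mol
From the 1:2 ratio, n(Na2CO3) = 1/2 × 0.01780 = 8.899 × 10^-3 mol
mass of Na2CO3 = 8.899 × 10^-3 × 105.99 = 0.9432 g
% Na2CO3 = 0.9432 / 1.899 × 100 = 49.67 %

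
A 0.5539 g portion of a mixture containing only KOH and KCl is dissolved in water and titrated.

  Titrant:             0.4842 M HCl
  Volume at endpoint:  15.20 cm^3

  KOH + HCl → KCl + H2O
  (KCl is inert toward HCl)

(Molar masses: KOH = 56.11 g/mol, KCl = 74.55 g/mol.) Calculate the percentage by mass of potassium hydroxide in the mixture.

74.56 %

n(HCl) = 0.01520 × 0.4842 = 7.360 × 10^-3 mol
Let x = n(KOH), y = n(KCl).
Titrant: 1x = 7.360 × 10^-3;  mass: 56.11x + 74.55y = 0.5539
Solving, x = 7.360 × 10^-3 mol, y = 1.891 × 10^-3 mol
mass of KOH = 7.360 × 10^-3 × 56.11 = 0.4130 g
% KOH = 0.4130 / 0.5539 × 100 = 74.56 %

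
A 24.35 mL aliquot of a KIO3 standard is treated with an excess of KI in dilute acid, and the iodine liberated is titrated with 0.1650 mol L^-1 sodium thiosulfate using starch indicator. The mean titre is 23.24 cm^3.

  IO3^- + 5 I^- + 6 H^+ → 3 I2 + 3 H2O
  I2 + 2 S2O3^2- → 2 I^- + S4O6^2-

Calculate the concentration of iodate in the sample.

n(S2O3^2-) = 0.02324 × 0.1650 = 3.835 × 10^-3 mol
n(I2) = n(S2O3^2-)/2 = 1.917 × 10^-3 mol
From the 1:3 ratio, n(IO3^-) in the aliquot = 1/3 × 1.917 × 10^-3 = 6.391 × 10^-4 mol
[IO3^-] = 6.391 × 10^-4 / 0.02435 = 0.02625 mol/L

0.02625 mol/L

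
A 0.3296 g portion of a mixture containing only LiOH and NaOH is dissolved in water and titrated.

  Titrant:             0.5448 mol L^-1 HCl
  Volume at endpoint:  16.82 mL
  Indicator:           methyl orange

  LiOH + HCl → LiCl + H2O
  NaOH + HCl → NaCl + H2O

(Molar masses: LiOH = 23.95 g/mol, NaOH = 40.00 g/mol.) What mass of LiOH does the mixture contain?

0.05512 g

n(HCl) = 0.01682 × 0.5448 = 9.164 × 10^-3 mol
Let x = n(LiOH), y = n(NaOH).
Titrant: 1x + 1y = 9.164 × 10^-3;  mass: 23.95x + 40.00y = 0.3296
Solving, x = 2.302 × 10^-3 mol, y = 6.862 × 10^-3 mol
mass of LiOH = 2.302 × 10^-3 × 23.95 = 0.05512 g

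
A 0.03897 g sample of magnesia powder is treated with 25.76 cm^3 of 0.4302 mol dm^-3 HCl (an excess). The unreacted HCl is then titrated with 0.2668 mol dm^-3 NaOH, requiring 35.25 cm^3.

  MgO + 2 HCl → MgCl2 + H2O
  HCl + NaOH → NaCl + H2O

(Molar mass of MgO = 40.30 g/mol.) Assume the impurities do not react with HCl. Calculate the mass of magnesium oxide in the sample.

0.03380 g

n(HCl) added = 0.02576 × 0.4302 = 0.01108 mol
n(NaOH) used in back-titration = 0.03525 × 0.2668 = 9.405 × 10^-3 mol
n(HCl) left over = 9.405 × 10^-3 mol (1:1 ratio)
n(HCl) consumed by analyte = 0.01108 − 9.405 × 10^-3 = 1.677 × 10^-3 mol
From the 1:2 ratio, n(MgO) = 1/2 × 1.677 × 10^-3 = 8.386 × 10^-4 mol
mass of MgO = 8.386 × 10^-4 × 40.30 = 0.03380 g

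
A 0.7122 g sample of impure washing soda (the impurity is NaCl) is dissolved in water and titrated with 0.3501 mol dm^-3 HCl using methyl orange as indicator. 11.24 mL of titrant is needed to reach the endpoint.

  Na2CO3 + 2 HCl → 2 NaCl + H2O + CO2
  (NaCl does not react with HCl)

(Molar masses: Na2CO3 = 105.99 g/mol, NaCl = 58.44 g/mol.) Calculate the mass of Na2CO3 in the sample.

n(HCl) = 0.01124 × 0.3501 = 3.935 × 10^-3 mol
Let x = n(Na2CO3), y = n(NaCl).
Titrant: 2x = 3.935 × 10^-3;  mass: 105.99x + 58.44y = 0.7122
Solving, x = 1.968 × 10^-3 mol, y = 8.618 × 10^-3 mol
mass of Na2CO3 = 1.968 × 10^-3 × 105.99 = 0.2085 g

0.2085 g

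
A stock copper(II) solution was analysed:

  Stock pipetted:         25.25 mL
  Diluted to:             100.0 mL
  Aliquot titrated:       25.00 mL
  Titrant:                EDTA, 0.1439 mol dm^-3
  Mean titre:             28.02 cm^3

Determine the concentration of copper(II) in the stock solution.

Cu^2+ + EDTA^4- → [Cu(EDTA)]^2-
n(EDTA) = 0.02802 × 0.1439 = 4.032 × 10^-3 mol
n(Cu2+) in the aliquot = 4.032 × 10^-3 mol (1:1 ratio)
[Cu2+]_dilute = 4.032 × 10^-3 / 0.02500 = 0.1613 mol/L
Dilution factor = 100.0 / 25.25 = 3.960
[Cu2+]_stock = 0.1613 × 3.960 = 0.6387 mol/L

0.6387 mol/L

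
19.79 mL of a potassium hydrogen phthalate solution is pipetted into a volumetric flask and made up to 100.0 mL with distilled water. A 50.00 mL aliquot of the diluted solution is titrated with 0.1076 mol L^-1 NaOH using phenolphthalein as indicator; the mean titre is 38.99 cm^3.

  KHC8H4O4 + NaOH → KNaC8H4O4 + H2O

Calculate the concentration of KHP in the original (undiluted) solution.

0.4240 mol/L

n(NaOH) = 0.03899 × 0.1076 = 4.195 × 10^-3 mol
n(KHC8H4O4) in the aliquot = 4.195 × 10^-3 mol (1:1 ratio)
[KHC8H4O4]_dilute = 4.195 × 10^-3 / 0.05000 = 0.08391 mol/L
Dilution factor = 100.0 / 19.79 = 5.053
[KHC8H4O4]_stock = 0.08391 × 5.053 = 0.4240 mol/L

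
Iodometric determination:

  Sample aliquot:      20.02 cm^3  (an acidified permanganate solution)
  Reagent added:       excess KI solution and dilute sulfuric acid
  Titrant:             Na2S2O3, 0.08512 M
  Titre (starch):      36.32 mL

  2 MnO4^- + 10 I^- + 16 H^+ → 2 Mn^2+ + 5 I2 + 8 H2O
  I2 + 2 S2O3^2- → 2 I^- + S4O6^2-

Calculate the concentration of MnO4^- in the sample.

0.03088 M

n(S2O3^2-) = 0.03632 × 0.08512 = 3.092 × 10^-3 mol
n(I2) = n(S2O3^2-)/2 = 1.546 × 10^-3 mol
From the 2:5 ratio, n(MnO4^-) in the aliquot = 2/5 × 1.546 × 10^-3 = 6.183 × 10^-4 mol
[MnO4^-] = 6.183 × 10^-4 / 0.02002 = 0.03088 mol/L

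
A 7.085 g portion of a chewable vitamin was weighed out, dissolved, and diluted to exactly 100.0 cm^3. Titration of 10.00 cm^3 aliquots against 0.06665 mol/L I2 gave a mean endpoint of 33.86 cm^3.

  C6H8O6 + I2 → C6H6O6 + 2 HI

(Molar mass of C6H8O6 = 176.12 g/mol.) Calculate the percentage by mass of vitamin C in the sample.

n(I2) per titration = 0.03386 × 0.06665 = 2.257 × 10^-3 mol
n(C6H8O6) in each aliquot = 2.257 × 10^-3 mol (1:1 ratio)
n(C6H8O6) in the whole flask = 2.257 × 10^-3 × 100.0/10.00 = 0.02257 mol
mass of C6H8O6 = 0.02257 × 176.12 = 3.975 g
% C6H8O6 = 3.975 / 7.085 × 100 = 56.10 %

56.10 %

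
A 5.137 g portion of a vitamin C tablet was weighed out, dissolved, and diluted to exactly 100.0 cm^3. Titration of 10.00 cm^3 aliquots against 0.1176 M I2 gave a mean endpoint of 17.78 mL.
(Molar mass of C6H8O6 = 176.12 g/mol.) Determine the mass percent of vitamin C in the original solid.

71.69 %

C6H8O6 + I2 → C6H6O6 + 2 HI
n(I2) per titration = 0.01778 × 0.1176 = 2.091 × 10^-3 mol
n(C6H8O6) in each aliquot = 2.091 × 10^-3 mol (1:1 ratio)
n(C6H8O6) in the whole flask = 2.091 × 10^-3 × 100.0/10.00 = 0.02091 mol
mass of C6H8O6 = 0.02091 × 176.12 = 3.683 g
% C6H8O6 = 3.683 / 5.137 × 100 = 71.69 %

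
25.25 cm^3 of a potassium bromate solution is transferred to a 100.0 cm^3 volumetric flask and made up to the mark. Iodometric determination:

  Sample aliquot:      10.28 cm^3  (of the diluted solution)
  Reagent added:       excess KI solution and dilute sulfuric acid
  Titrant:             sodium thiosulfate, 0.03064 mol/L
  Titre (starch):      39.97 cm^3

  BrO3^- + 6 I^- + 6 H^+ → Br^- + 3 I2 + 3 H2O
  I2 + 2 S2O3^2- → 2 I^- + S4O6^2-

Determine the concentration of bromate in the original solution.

0.07864 mol/L

n(S2O3^2-) = 0.03997 × 0.03064 = 1.225 × 10^-3 mol
n(I2) = n(S2O3^2-)/2 = 6.123 × 10^-4 mol
From the 1:3 ratio, n(BrO3^-) in the aliquot = 1/3 × 6.123 × 10^-4 = 2.041 × 10^-4 mol
[BrO3^-]_dilute = 2.041 × 10^-4 / 0.01028 = 0.01986 mol/L
[BrO3^-]_original = 0.01986 × 100.0/25.25 = 0.07864 mol/L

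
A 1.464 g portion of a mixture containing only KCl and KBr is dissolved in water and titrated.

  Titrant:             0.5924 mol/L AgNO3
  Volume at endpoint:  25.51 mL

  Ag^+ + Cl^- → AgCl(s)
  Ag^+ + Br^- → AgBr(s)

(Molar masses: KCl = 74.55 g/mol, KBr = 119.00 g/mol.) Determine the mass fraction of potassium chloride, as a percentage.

n(AgNO3) = 0.02551 × 0.5924 = 0.01511 mol
Let x = n(KCl), y = n(KBr).
Titrant: 1x + 1y = 0.01511;  mass: 74.55x + 119.00y = 1.464
Solving, x = 7.522 × 10^-3 mol, y = 7.590 × 10^-3 mol
mass of KCl = 7.522 × 10^-3 × 74.55 = 0.5607 g
% KCl = 0.5607 / 1.464 × 100 = 38.30 %

38.30 %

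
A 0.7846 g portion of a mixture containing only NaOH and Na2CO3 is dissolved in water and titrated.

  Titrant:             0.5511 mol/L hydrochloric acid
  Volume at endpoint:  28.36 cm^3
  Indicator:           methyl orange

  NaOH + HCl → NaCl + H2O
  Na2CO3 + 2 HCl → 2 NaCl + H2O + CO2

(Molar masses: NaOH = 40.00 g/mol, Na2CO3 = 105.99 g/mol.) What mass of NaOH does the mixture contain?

n(HCl) = 0.02836 × 0.5511 = 0.01563 mol
Let x = n(NaOH), y = n(Na2CO3).
Titrant: 1x + 2y = 0.01563;  mass: 40.00x + 105.99y = 0.7846
Solving, x = 3.360 × 10^-3 mol, y = 6.134 × 10^-3 mol
mass of NaOH = 3.360 × 10^-3 × 40.00 = 0.1344 g

0.1344 g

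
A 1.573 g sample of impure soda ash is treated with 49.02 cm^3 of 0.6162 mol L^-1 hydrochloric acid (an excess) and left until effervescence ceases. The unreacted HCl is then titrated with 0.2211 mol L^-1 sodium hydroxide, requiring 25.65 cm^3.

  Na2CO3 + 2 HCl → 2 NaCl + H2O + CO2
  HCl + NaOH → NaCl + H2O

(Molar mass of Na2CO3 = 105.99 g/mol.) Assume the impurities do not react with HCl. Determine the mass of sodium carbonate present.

n(HCl) added = 0.04902 × 0.6162 = 0.03021 mol
n(NaOH) used in back-titration = 0.02565 × 0.2211 = 5.671 × 10^-3 mol
n(HCl) left over = 5.671 × 10^-3 mol (1:1 ratio)
n(HCl) consumed by analyte = 0.03021 − 5.671 × 10^-3 = 0.02453 mol
From the 1:2 ratio, n(Na2CO3) = 1/2 × 0.02453 = 0.01227 mol
mass of Na2CO3 = 0.01227 × 105.99 = 1.300 g

1.300 g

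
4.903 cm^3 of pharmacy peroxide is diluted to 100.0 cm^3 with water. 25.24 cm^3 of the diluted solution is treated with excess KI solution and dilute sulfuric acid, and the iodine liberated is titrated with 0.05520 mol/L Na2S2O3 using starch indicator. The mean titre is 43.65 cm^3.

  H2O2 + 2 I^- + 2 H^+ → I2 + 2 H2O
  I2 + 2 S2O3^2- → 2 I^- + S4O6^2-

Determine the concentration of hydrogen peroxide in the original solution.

0.9735 mol/L

n(S2O3^2-) = 0.04365 × 0.05520 = 2.409 × 10^-3 mol
n(I2) = n(S2O3^2-)/2 = 1.205 × 10^-3 mol
n(H2O2) in the aliquot = 1.205 × 10^-3 mol (1:1 ratio)
[H2O2]_dilute = 1.205 × 10^-3 / 0.02524 = 0.04773 mol/L
[H2O2]_original = 0.04773 × 100.0/4.903 = 0.9735 mol/L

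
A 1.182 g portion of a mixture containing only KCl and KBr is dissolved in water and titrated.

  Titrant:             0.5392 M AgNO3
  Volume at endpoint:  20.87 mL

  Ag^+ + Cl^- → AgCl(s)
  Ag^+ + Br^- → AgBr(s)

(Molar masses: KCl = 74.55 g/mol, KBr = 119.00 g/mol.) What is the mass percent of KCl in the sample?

n(AgNO3) = 0.02087 × 0.5392 = 0.01125 mol
Let x = n(KCl), y = n(KBr).
Titrant: 1x + 1y = 0.01125;  mass: 74.55x + 119.00y = 1.182
Solving, x = 3.535 × 10^-3 mol, y = 7.718 × 10^-3 mol
mass of KCl = 3.535 × 10^-3 × 74.55 = 0.2635 g
% KCl = 0.2635 / 1.182 × 100 = 22.29 %

22.29 %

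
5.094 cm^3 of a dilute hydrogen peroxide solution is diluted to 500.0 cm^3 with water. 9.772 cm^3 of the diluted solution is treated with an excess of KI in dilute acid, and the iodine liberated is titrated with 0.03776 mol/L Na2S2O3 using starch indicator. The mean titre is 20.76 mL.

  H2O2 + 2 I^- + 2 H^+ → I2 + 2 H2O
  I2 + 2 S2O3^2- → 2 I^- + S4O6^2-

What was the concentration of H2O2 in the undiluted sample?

3.937 mol/L

n(S2O3^2-) = 0.02076 × 0.03776 = 7.839 × 10^-4 mol
n(I2) = n(S2O3^2-)/2 = 3.919 × 10^-4 mol
n(H2O2) in the aliquot = 3.919 × 10^-4 mol (1:1 ratio)
[H2O2]_dilute = 3.919 × 10^-4 / 0.009772 = 0.04011 mol/L
[H2O2]_original = 0.04011 × 500.0/5.094 = 3.937 mol/L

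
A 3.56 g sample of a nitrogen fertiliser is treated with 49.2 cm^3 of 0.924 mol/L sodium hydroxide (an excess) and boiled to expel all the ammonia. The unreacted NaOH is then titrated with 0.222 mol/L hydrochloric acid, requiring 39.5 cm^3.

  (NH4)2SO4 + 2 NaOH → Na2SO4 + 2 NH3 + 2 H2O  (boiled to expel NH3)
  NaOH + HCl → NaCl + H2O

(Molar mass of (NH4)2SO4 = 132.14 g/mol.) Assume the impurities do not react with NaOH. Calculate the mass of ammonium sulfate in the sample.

n(NaOH) added = 0.0492 × 0.924 = 0.0455 mol
n(HCl) used in back-titration = 0.0395 × 0.222 = 8.77 × 10^-3 mol
n(NaOH) left over = 8.77 × 10^-3 mol (1:1 ratio)
n(NaOH) consumed by analyte = 0.0455 − 8.77 × 10^-3 = 0.0367 mol
From the 1:2 ratio, n((NH4)2SO4) = 1/2 × 0.0367 = 0.0183 mol
mass of (NH4)2SO4 = 0.0183 × 132.14 = 2.42 g

2.42 g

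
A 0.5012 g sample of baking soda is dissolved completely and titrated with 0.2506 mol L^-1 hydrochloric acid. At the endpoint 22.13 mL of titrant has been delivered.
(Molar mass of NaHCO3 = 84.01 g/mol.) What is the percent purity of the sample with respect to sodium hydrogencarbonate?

92.96 %

NaHCO3 + HCl → NaCl + H2O + CO2
n(HCl) = 0.02213 L × 0.2506 mol/L = 5.546 × 10^-3 mol
n(NaHCO3) = 5.546 × 10^-3 mol (1:1 ratio)
mass of NaHCO3 = 5.546 × 10^-3 × 84.01 g/mol = 0.4659 g
% NaHCO3 = 0.4659 / 0.5012 × 100 = 92.96 %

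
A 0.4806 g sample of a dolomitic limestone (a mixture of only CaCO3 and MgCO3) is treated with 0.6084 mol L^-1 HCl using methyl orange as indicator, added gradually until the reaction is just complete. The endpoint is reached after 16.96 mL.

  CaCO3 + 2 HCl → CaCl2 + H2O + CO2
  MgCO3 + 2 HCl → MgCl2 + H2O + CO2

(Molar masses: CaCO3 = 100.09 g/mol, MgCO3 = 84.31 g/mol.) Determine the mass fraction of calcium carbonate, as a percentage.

n(HCl) = 0.01696 × 0.6084 = 0.01032 mol
Let x = n(CaCO3), y = n(MgCO3).
Titrant: 2x + 2y = 0.01032;  mass: 100.09x + 84.31y = 0.4806
Solving, x = 2.891 × 10^-3 mol, y = 2.268 × 10^-3 mol
mass of CaCO3 = 2.891 × 10^-3 × 100.09 = 0.2894 g
% CaCO3 = 0.2894 / 0.4806 × 100 = 60.21 %

60.21 %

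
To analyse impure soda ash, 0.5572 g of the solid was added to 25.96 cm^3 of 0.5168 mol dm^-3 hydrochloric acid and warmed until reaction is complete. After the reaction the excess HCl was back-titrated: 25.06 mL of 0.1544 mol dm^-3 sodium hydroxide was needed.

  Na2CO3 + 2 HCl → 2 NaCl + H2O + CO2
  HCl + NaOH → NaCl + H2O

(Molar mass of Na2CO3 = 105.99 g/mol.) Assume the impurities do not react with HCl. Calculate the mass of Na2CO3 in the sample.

0.5059 g

n(HCl) added = 0.02596 × 0.5168 = 0.01342 mol
n(NaOH) used in back-titration = 0.02506 × 0.1544 = 3.869 × 10^-3 mol
n(HCl) left over = 3.869 × 10^-3 mol (1:1 ratio)
n(HCl) consumed by analyte = 0.01342 − 3.869 × 10^-3 = 9.547 × 10^-3 mol
From the 1:2 ratio, n(Na2CO3) = 1/2 × 9.547 × 10^-3 = 4.773 × 10^-3 mol
mass of Na2CO3 = 4.773 × 10^-3 × 105.99 = 0.5059 g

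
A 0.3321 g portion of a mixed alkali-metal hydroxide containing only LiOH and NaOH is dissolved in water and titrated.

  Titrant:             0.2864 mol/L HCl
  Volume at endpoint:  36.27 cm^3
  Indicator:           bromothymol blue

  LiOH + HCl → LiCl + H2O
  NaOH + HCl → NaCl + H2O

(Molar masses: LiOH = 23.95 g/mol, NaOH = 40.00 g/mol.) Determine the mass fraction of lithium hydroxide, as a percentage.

n(HCl) = 0.03627 × 0.2864 = 0.01039 mol
Let x = n(LiOH), y = n(NaOH).
Titrant: 1x + 1y = 0.01039;  mass: 23.95x + 40.00y = 0.3321
Solving, x = 5.197 × 10^-3 mol, y = 5.191 × 10^-3 mol
mass of LiOH = 5.197 × 10^-3 × 23.95 = 0.1245 g
% LiOH = 0.1245 / 0.3321 × 100 = 37.48 %

37.48 %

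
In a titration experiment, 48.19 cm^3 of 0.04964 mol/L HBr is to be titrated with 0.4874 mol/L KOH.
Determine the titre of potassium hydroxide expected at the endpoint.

HBr + KOH → KBr + H2O
n(HBr) = 0.04819 L × 0.04964 mol/L = 2.392 × 10^-3 mol
n(KOH) = 2.392 × 10^-3 mol (1:1 stoichiometry)
V(KOH) = 2.392 × 10^-3 mol / 0.4874 mol/L = 0.004908 L = 4.908 mL

4.908 mL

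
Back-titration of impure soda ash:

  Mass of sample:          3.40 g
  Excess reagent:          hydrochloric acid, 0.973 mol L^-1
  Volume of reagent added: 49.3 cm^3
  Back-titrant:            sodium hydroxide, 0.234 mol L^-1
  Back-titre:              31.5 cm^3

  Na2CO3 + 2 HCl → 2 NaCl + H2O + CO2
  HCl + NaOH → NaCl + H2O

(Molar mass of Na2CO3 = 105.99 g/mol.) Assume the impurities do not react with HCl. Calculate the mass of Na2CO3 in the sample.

2.15 g

n(HCl) added = 0.0493 × 0.973 = 0.0480 mol
n(NaOH) used in back-titration = 0.0315 × 0.234 = 7.37 × 10^-3 mol
n(HCl) left over = 7.37 × 10^-3 mol (1:1 ratio)
n(HCl) consumed by analyte = 0.0480 − 7.37 × 10^-3 = 0.0406 mol
From the 1:2 ratio, n(Na2CO3) = 1/2 × 0.0406 = 0.0203 mol
mass of Na2CO3 = 0.0203 × 105.99 = 2.15 g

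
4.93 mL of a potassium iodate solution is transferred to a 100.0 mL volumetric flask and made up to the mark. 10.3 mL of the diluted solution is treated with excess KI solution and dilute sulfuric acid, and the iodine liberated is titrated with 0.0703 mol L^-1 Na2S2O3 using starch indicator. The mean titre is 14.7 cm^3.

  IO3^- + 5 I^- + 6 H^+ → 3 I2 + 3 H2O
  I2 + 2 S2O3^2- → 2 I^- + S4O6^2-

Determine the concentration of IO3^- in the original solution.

0.339 mol/L

n(S2O3^2-) = 0.0147 × 0.0703 = 1.03 × 10^-3 mol
n(I2) = n(S2O3^2-)/2 = 5.17 × 10^-4 mol
From the 1:3 ratio, n(IO3^-) in the aliquot = 1/3 × 5.17 × 10^-4 = 1.72 × 10^-4 mol
[IO3^-]_dilute = 1.72 × 10^-4 / 0.0103 = 0.0167 mol/L
[IO3^-]_original = 0.0167 × 100.0/4.93 = 0.339 mol/L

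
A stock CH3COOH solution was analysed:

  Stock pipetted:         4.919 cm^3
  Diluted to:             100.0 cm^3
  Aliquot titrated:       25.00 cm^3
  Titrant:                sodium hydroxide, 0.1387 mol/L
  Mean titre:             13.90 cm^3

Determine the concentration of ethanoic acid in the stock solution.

1.568 mol/L

CH3COOH + NaOH → CH3COONa + H2O
n(NaOH) = 0.01390 × 0.1387 = 1.928 × 10^-3 mol
n(CH3COOH) in the aliquot = 1.928 × 10^-3 mol (1:1 ratio)
[CH3COOH]_dilute = 1.928 × 10^-3 / 0.02500 = 0.07712 mol/L
Dilution factor = 100.0 / 4.919 = 20.33
[CH3COOH]_stock = 0.07712 × 20.33 = 1.568 mol/L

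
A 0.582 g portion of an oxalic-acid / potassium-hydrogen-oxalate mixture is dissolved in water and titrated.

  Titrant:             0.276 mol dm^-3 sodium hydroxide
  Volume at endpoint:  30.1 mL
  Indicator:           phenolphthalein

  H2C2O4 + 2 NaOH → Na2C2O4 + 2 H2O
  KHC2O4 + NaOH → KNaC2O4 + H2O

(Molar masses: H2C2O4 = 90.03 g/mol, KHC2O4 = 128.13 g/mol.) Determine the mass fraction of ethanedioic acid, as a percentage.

n(NaOH) = 0.0301 × 0.276 = 8.31 × 10^-3 mol
Let x = n(H2C2O4), y = n(KHC2O4).
Titrant: 2x + 1y = 8.31 × 10^-3;  mass: 90.03x + 128.13y = 0.582
Solving, x = 2.90 × 10^-3 mol, y = 2.50 × 10^-3 mol
mass of H2C2O4 = 2.90 × 10^-3 × 90.03 = 0.261 g
% H2C2O4 = 0.261 / 0.582 × 100 = 44.9 %

44.9 %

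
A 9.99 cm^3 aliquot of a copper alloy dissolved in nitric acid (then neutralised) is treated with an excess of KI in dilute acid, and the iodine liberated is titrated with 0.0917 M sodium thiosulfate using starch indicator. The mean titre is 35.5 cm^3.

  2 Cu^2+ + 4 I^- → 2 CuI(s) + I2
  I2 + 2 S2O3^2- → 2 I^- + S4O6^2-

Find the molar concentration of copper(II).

0.326 M

n(S2O3^2-) = 0.0355 × 0.0917 = 3.26 × 10^-3 mol
n(I2) = n(S2O3^2-)/2 = 1.63 × 10^-3 mol
From the 2:1 ratio, n(Cu2+) in the aliquot = 2/1 × 1.63 × 10^-3 = 3.26 × 10^-3 mol
[Cu2+] = 3.26 × 10^-3 / 0.00999 = 0.326 mol/L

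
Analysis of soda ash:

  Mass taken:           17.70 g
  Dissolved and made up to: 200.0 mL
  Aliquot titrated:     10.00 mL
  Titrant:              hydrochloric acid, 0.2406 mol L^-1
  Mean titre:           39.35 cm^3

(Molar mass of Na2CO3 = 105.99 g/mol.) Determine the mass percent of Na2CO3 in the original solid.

56.69 %

Na2CO3 + 2 HCl → 2 NaCl + H2O + CO2
n(HCl) per titration = 0.03935 × 0.2406 = 9.468 × 10^-3 mol
From the 1:2 ratio, n(Na2CO3) in each aliquot = 1/2 × 9.468 × 10^-3 = 4.734 × 10^-3 mol
n(Na2CO3) in the whole flask = 4.734 × 10^-3 × 200.0/10.00 = 0.09468 mol
mass of Na2CO3 = 0.09468 × 105.99 = 10.03 g
% Na2CO3 = 10.03 / 17.70 × 100 = 56.69 %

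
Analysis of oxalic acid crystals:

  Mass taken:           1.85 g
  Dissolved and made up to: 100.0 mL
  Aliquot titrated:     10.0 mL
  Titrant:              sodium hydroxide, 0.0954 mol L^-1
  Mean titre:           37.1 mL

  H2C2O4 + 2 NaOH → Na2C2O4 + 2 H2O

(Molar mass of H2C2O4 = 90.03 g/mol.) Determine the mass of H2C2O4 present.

n(NaOH) per titration = 0.0371 × 0.0954 = 3.54 × 10^-3 mol
From the 1:2 ratio, n(H2C2O4) in each aliquot = 1/2 × 3.54 × 10^-3 = 1.77 × 10^-3 mol
n(H2C2O4) in the whole flask = 1.77 × 10^-3 × 100.0/10.0 = 0.0177 mol
mass of H2C2O4 = 0.0177 × 90.03 = 1.59 g

1.59 g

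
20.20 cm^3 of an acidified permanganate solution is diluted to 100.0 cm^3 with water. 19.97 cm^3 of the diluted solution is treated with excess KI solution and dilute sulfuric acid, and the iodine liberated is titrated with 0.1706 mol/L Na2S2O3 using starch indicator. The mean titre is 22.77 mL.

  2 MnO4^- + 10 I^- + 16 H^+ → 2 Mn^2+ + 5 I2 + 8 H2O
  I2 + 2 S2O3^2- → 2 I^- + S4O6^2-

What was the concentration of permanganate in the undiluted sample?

0.1926 mol/L

n(S2O3^2-) = 0.02277 × 0.1706 = 3.885 × 10^-3 mol
n(I2) = n(S2O3^2-)/2 = 1.942 × 10^-3 mol
From the 2:5 ratio, n(MnO4^-) in the aliquot = 2/5 × 1.942 × 10^-3 = 7.769 × 10^-4 mol
[MnO4^-]_dilute = 7.769 × 10^-4 / 0.01997 = 0.03890 mol/L
[MnO4^-]_original = 0.03890 × 100.0/20.20 = 0.1926 mol/L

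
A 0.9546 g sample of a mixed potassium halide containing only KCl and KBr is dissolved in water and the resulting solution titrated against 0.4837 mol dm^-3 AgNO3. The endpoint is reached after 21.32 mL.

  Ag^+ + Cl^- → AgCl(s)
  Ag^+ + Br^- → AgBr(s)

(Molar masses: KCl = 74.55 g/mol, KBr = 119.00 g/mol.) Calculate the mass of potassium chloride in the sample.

0.4572 g

n(AgNO3) = 0.02132 × 0.4837 = 0.01031 mol
Let x = n(KCl), y = n(KBr).
Titrant: 1x + 1y = 0.01031;  mass: 74.55x + 119.00y = 0.9546
Solving, x = 6.132 × 10^-3 mol, y = 4.180 × 10^-3 mol
mass of KCl = 6.132 × 10^-3 × 74.55 = 0.4572 g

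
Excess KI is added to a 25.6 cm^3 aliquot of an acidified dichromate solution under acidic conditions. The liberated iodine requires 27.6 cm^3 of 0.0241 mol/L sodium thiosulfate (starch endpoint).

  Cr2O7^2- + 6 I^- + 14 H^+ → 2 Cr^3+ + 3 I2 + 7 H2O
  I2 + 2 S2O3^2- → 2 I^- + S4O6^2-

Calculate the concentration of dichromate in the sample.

0.00433 mol/L

n(S2O3^2-) = 0.0276 × 0.0241 = 6.65 × 10^-4 mol
n(I2) = n(S2O3^2-)/2 = 3.33 × 10^-4 mol
From the 1:3 ratio, n(Cr2O7^2-) in the aliquot = 1/3 × 3.33 × 10^-4 = 1.11 × 10^-4 mol
[Cr2O7^2-] = 1.11 × 10^-4 / 0.0256 = 0.00433 mol/L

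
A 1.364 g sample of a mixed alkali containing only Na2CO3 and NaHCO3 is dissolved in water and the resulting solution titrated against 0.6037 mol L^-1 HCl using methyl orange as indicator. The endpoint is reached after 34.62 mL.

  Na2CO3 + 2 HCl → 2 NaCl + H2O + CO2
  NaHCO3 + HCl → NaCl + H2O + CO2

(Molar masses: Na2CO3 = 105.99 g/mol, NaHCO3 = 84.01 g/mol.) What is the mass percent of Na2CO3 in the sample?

49.08 %

n(HCl) = 0.03462 × 0.6037 = 0.02090 mol
Let x = n(Na2CO3), y = n(NaHCO3).
Titrant: 2x + 1y = 0.02090;  mass: 105.99x + 84.01y = 1.364
Solving, x = 6.317 × 10^-3 mol, y = 8.267 × 10^-3 mol
mass of Na2CO3 = 6.317 × 10^-3 × 105.99 = 0.6695 g
% Na2CO3 = 0.6695 / 1.364 × 100 = 49.08 %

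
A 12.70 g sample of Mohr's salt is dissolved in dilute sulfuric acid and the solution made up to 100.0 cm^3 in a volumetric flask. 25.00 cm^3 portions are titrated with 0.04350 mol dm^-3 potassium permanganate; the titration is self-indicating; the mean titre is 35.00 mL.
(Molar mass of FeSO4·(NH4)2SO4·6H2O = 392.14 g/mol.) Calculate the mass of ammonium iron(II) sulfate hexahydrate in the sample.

MnO4^- + 5 Fe^2+ + 8 H^+ → Mn^2+ + 5 Fe^3+ + 4 H2O
n(KMnO4) per titration = 0.03500 × 0.04350 = 1.522 × 10^-3 mol
From the 5:1 ratio, n(FeSO4·(NH4)2SO4·6H2O) in each aliquot = 5/1 × 1.522 × 10^-3 = 7.612 × 10^-3 mol
n(FeSO4·(NH4)2SO4·6H2O) in the whole flask = 7.612 × 10^-3 × 100.0/25.00 = 0.03045 mol
mass of FeSO4·(NH4)2SO4·6H2O = 0.03045 × 392.14 = 11.94 g

11.94 g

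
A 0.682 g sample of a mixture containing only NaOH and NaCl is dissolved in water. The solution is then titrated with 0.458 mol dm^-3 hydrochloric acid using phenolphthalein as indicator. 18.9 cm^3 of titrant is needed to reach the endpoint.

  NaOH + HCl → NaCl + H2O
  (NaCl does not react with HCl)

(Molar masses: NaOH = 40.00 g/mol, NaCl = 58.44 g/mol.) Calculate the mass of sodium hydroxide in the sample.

0.346 g

n(HCl) = 0.0189 × 0.458 = 8.66 × 10^-3 mol
Let x = n(NaOH), y = n(NaCl).
Titrant: 1x = 8.66 × 10^-3;  mass: 40.00x + 58.44y = 0.682
Solving, x = 8.66 × 10^-3 mol, y = 5.75 × 10^-3 mol
mass of NaOH = 8.66 × 10^-3 × 40.00 = 0.346 g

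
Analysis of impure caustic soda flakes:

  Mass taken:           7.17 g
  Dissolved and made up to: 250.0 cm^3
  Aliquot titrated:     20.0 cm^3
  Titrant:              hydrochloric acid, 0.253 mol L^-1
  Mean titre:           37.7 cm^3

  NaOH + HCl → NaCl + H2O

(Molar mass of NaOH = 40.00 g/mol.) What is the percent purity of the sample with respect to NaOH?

66.5 %

n(HCl) per titration = 0.0377 × 0.253 = 9.54 × 10^-3 mol
n(NaOH) in each aliquot = 9.54 × 10^-3 mol (1:1 ratio)
n(NaOH) in the whole flask = 9.54 × 10^-3 × 250.0/20.0 = 0.119 mol
mass of NaOH = 0.119 × 40.00 = 4.77 g
% NaOH = 4.77 / 7.17 × 100 = 66.5 %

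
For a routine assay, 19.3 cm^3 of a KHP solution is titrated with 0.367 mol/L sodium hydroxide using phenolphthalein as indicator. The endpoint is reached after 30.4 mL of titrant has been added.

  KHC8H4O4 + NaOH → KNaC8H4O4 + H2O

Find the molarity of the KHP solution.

0.578 mol/L

n(NaOH) = 0.0304 L × 0.367 mol/L = 0.0112 mol
n(KHC8H4O4) = 0.0112 mol (1:1 mole ratio)
[KHC8H4O4] = 0.0112 mol / 0.0193 L = 0.578 mol/L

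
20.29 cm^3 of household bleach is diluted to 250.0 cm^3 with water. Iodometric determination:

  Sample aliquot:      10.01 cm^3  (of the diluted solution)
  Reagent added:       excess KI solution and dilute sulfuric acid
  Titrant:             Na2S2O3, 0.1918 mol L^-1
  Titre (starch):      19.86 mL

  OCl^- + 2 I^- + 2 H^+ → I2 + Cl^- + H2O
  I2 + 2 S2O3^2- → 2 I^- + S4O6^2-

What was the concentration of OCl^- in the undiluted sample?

n(S2O3^2-) = 0.01986 × 0.1918 = 3.809 × 10^-3 mol
n(I2) = n(S2O3^2-)/2 = 1.905 × 10^-3 mol
n(OCl^-) in the aliquot = 1.905 × 10^-3 mol (1:1 ratio)
[OCl^-]_dilute = 1.905 × 10^-3 / 0.01001 = 0.1903 mol/L
[OCl^-]_original = 0.1903 × 250.0/20.29 = 2.344 mol/L

2.344 mol/L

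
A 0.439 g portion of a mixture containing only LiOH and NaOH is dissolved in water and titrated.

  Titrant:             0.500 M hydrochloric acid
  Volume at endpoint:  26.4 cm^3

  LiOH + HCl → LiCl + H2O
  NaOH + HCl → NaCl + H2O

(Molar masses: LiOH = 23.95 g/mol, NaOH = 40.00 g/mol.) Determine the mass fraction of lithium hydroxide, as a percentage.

n(HCl) = 0.0264 × 0.500 = 0.0132 mol
Let x = n(LiOH), y = n(NaOH).
Titrant: 1x + 1y = 0.0132;  mass: 23.95x + 40.00y = 0.439
Solving, x = 5.55 × 10^-3 mol, y = 7.65 × 10^-3 mol
mass of LiOH = 5.55 × 10^-3 × 23.95 = 0.133 g
% LiOH = 0.133 / 0.439 × 100 = 30.3 %

30.3 %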